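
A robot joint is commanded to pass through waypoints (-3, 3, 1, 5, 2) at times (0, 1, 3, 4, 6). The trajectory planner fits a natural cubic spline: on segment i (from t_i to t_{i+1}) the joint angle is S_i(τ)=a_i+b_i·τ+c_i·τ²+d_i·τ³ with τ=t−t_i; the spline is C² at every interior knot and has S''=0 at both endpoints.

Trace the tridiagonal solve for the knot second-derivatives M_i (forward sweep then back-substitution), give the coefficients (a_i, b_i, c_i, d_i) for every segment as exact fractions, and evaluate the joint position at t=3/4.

  seg 0: a=-3 b=716/93 c=0 d=-158/93
  seg 1: a=3 b=242/93 c=-158/31 d=613/372
  seg 2: a=1 b=185/93 c=297/62 d=-517/186
  seg 3: a=5 b=601/186 c=-110/31 d=55/93
S(3/4) = 2041/992

Δ: Δ0=6, Δ1=-1, Δ2=4, Δ3=-3/2
row 1: diag=6, rhs=-42; c'=1/3, d'=-7
row 2: denom=6−2·1/3=16/3; d'=(30−2·-7)/(16/3)=33/4
row 3: denom=6−1·3/16=93/16; d'=(-33−1·33/4)/(93/16)=-220/31
back: M3=-220/31
back: M2=33/4−3/16·-220/31=297/31
back: M1=-7−1/3·297/31=-316/31
M: M0=0, M1=-316/31, M2=297/31, M3=-220/31, M4=0
seg 0: a=-3, c=M0/2=0, d=(M1−M0)/(6·1)=-158/93, b=Δ0−h0·(2M0+M1)/6=716/93
seg 1: a=3, c=M1/2=-158/31, d=(M2−M1)/(6·2)=613/372, b=Δ1−h1·(2M1+M2)/6=242/93
seg 2: a=1, c=M2/2=297/62, d=(M3−M2)/(6·1)=-517/186, b=Δ2−h2·(2M2+M3)/6=185/93
seg 3: a=5, c=M3/2=-110/31, d=(M4−M3)/(6·2)=55/93, b=Δ3−h3·(2M3+M4)/6=601/186
t_q=3/4 → seg 0, τ=3/4; S=-3+716/93·τ+0·τ²+-158/93·τ³=2041/992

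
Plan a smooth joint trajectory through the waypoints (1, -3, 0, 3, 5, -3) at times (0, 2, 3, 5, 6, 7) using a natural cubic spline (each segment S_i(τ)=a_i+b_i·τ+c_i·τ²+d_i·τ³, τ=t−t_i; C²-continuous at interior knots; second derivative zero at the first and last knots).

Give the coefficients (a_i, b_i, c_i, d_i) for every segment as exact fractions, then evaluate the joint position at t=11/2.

Δ: Δ0=-2, Δ1=3, Δ2=3/2, Δ3=2, Δ4=-8
row 1: diag=6, rhs=30; c'=1/6, d'=5
row 2: denom=6−1·1/6=35/6; d'=(-9−1·5)/(35/6)=-12/5
row 3: denom=6−2·12/35=186/35; d'=(3−2·-12/5)/(186/35)=91/62
row 4: denom=4−1·35/186=709/186; d'=(-60−1·91/62)/(709/186)=-11433/709
back: M4=-11433/709
back: M3=91/62−35/186·-11433/709=3192/709
back: M2=-12/5−12/35·3192/709=-2796/709
back: M1=5−1/6·-2796/709=4011/709
M: M0=0, M1=4011/709, M2=-2796/709, M3=3192/709, M4=-11433/709, M5=0
seg 0: a=1, c=M0/2=0, d=(M1−M0)/(6·2)=1337/2836, b=Δ0−h0·(2M0+M1)/6=-2755/709
seg 1: a=-3, c=M1/2=4011/1418, d=(M2−M1)/(6·1)=-2269/1418, b=Δ1−h1·(2M1+M2)/6=1256/709
seg 2: a=0, c=M2/2=-1398/709, d=(M3−M2)/(6·2)=499/709, b=Δ2−h2·(2M2+M3)/6=3727/1418
seg 3: a=3, c=M3/2=1596/709, d=(M4−M3)/(6·1)=-4875/1418, b=Δ3−h3·(2M3+M4)/6=4519/1418
seg 4: a=5, c=M4/2=-11433/1418, d=(M5−M4)/(6·1)=3811/1418, b=Δ4−h4·(2M4+M5)/6=-1861/709
t_q=11/2 → seg 3, τ=1/2; S=3+4519/1418·τ+1596/709·τ²+-4875/1418·τ³=53617/11344

  seg 0: a=1 b=-2755/709 c=0 d=1337/2836
  seg 1: a=-3 b=1256/709 c=4011/1418 d=-2269/1418
  seg 2: a=0 b=3727/1418 c=-1398/709 d=499/709
  seg 3: a=3 b=4519/1418 c=1596/709 d=-4875/1418
  seg 4: a=5 b=-1861/709 c=-11433/1418 d=3811/1418
S(11/2) = 53617/11344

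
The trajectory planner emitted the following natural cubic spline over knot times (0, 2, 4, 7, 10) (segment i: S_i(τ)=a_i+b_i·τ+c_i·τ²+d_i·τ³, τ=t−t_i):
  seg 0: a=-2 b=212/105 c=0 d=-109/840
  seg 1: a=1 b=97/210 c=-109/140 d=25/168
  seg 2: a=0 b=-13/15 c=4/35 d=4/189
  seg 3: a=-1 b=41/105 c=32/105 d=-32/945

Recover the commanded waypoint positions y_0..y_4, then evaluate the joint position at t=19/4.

y_0=-2 y_1=1 y_2=0 y_3=-1 y_4=2
S(19/4) = -323/560

y_0 = S_0(0) = a_0 = -2
y_1 = S_1(0) = a_1 = 1
y_2 = S_2(0) = a_2 = 0
y_3 = S_3(0) = a_3 = -1
y_4 = S_3(3) = 2
t_q=19/4 is in segment 2 (τ=3/4); S_2(τ)=-323/560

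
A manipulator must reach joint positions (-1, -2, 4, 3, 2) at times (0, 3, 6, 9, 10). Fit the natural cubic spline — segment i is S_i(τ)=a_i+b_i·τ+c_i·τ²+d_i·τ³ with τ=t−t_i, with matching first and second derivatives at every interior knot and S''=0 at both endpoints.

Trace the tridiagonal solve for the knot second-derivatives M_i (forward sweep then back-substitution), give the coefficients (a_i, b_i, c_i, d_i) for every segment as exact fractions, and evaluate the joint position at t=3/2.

  seg 0: a=-1 b=-361/324 c=0 d=253/2916
  seg 1: a=-2 b=199/162 c=253/324 d=-509/2916
  seg 2: a=4 b=389/324 c=-64/81 d=271/2916
  seg 3: a=3 b=-167/162 c=5/108 d=-5/324
S(3/2) = -685/288

Δ: Δ0=-1/3, Δ1=2, Δ2=-1/3, Δ3=-1
row 1: diag=12, rhs=14; c'=1/4, d'=7/6
row 2: denom=12−3·1/4=45/4; d'=(-14−3·7/6)/(45/4)=-14/9
row 3: denom=8−3·4/15=36/5; d'=(-4−3·-14/9)/(36/5)=5/54
back: M3=5/54
back: M2=-14/9−4/15·5/54=-128/81
back: M1=7/6−1/4·-128/81=253/162
M: M0=0, M1=253/162, M2=-128/81, M3=5/54, M4=0
seg 0: a=-1, c=M0/2=0, d=(M1−M0)/(6·3)=253/2916, b=Δ0−h0·(2M0+M1)/6=-361/324
seg 1: a=-2, c=M1/2=253/324, d=(M2−M1)/(6·3)=-509/2916, b=Δ1−h1·(2M1+M2)/6=199/162
seg 2: a=4, c=M2/2=-64/81, d=(M3−M2)/(6·3)=271/2916, b=Δ2−h2·(2M2+M3)/6=389/324
seg 3: a=3, c=M3/2=5/108, d=(M4−M3)/(6·1)=-5/324, b=Δ3−h3·(2M3+M4)/6=-167/162
t_q=3/2 → seg 0, τ=3/2; S=-1+-361/324·τ+0·τ²+253/2916·τ³=-685/288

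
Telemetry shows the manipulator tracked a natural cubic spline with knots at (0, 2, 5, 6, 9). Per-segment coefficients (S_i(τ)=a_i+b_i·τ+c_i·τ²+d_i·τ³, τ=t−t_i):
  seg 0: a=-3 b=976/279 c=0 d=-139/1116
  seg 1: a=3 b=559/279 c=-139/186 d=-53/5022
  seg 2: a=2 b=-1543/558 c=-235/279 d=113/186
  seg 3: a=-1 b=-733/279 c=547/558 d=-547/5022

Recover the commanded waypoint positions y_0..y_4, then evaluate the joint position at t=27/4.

y_0 = S_0(0) = a_0 = -3
y_1 = S_1(0) = a_1 = 3
y_2 = S_2(0) = a_2 = 2
y_3 = S_3(0) = a_3 = -1
y_4 = S_3(3) = -3
t_q=27/4 is in segment 3 (τ=3/4); S_3(τ)=-9781/3968

y_0=-3 y_1=3 y_2=2 y_3=-1 y_4=-3
S(27/4) = -9781/3968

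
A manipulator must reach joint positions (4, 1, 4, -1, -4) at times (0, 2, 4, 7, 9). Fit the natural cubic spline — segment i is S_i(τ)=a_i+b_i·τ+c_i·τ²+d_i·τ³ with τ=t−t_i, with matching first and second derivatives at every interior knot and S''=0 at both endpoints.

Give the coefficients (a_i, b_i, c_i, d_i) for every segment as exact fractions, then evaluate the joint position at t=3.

  seg 0: a=4 b=-320/129 c=0 d=253/1032
  seg 1: a=1 b=119/258 c=253/172 d=-491/1032
  seg 2: a=4 b=82/129 c=-119/86 d=53/258
  seg 3: a=-1 b=-547/258 c=20/43 d=-10/129
S(3) = 845/344

Δ: Δ0=-3/2, Δ1=3/2, Δ2=-5/3, Δ3=-3/2
row 1: diag=8, rhs=18; c'=1/4, d'=9/4
row 2: denom=10−2·1/4=19/2; d'=(-19−2·9/4)/(19/2)=-47/19
row 3: denom=10−3·6/19=172/19; d'=(1−3·-47/19)/(172/19)=40/43
back: M3=40/43
back: M2=-47/19−6/19·40/43=-119/43
back: M1=9/4−1/4·-119/43=253/86
M: M0=0, M1=253/86, M2=-119/43, M3=40/43, M4=0
seg 0: a=4, c=M0/2=0, d=(M1−M0)/(6·2)=253/1032, b=Δ0−h0·(2M0+M1)/6=-320/129
seg 1: a=1, c=M1/2=253/172, d=(M2−M1)/(6·2)=-491/1032, b=Δ1−h1·(2M1+M2)/6=119/258
seg 2: a=4, c=M2/2=-119/86, d=(M3−M2)/(6·3)=53/258, b=Δ2−h2·(2M2+M3)/6=82/129
seg 3: a=-1, c=M3/2=20/43, d=(M4−M3)/(6·2)=-10/129, b=Δ3−h3·(2M3+M4)/6=-547/258
t_q=3 → seg 1, τ=1; S=1+119/258·τ+253/172·τ²+-491/1032·τ³=845/344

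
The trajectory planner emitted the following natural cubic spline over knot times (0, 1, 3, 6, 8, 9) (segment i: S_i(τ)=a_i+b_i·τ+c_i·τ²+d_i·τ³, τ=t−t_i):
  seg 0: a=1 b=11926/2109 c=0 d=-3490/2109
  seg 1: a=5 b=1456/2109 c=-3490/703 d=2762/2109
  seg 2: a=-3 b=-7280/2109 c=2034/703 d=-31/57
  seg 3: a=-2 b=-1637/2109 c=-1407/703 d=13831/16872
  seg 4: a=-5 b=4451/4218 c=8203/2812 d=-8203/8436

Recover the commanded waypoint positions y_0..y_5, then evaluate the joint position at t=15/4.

y_0 = S_0(0) = a_0 = 1
y_1 = S_1(0) = a_1 = 5
y_2 = S_2(0) = a_2 = -3
y_3 = S_3(0) = a_3 = -2
y_4 = S_4(0) = a_4 = -5
y_5 = S_4(1) = -2
t_q=15/4 is in segment 2 (τ=3/4); S_2(τ)=-188555/44992

y_0=1 y_1=5 y_2=-3 y_3=-2 y_4=-5 y_5=-2
S(15/4) = -188555/44992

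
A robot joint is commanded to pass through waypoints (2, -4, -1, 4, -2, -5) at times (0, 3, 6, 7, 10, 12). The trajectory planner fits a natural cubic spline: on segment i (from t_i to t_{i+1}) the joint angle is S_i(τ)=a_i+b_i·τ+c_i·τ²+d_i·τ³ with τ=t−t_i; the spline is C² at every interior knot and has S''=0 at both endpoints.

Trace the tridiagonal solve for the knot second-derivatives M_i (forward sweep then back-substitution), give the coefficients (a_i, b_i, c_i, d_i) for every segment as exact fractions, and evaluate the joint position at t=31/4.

Δ: Δ0=-2, Δ1=1, Δ2=5, Δ3=-2, Δ4=-3/2
row 1: diag=12, rhs=18; c'=1/4, d'=3/2
row 2: denom=8−3·1/4=29/4; d'=(24−3·3/2)/(29/4)=78/29
row 3: denom=8−1·4/29=228/29; d'=(-42−1·78/29)/(228/29)=-108/19
row 4: denom=10−3·29/76=673/76; d'=(3−3·-108/19)/(673/76)=1524/673
back: M4=1524/673
back: M3=-108/19−29/76·1524/673=-4407/673
back: M2=78/29−4/29·-4407/673=2418/673
back: M1=3/2−1/4·2418/673=405/673
M: M0=0, M1=405/673, M2=2418/673, M3=-4407/673, M4=1524/673, M5=0
seg 0: a=2, c=M0/2=0, d=(M1−M0)/(6·3)=45/1346, b=Δ0−h0·(2M0+M1)/6=-3097/1346
seg 1: a=-4, c=M1/2=405/1346, d=(M2−M1)/(6·3)=671/4038, b=Δ1−h1·(2M1+M2)/6=-941/673
seg 2: a=-1, c=M2/2=1209/673, d=(M3−M2)/(6·1)=-2275/1346, b=Δ2−h2·(2M2+M3)/6=6587/1346
seg 3: a=4, c=M3/2=-4407/1346, d=(M4−M3)/(6·3)=659/1346, b=Δ3−h3·(2M3+M4)/6=2299/673
seg 4: a=-2, c=M4/2=762/673, d=(M5−M4)/(6·2)=-127/673, b=Δ4−h4·(2M4+M5)/6=-4051/1346
t_q=31/4 → seg 3, τ=3/4; S=4+2299/673·τ+-4407/1346·τ²+659/1346·τ³=424421/86144

  seg 0: a=2 b=-3097/1346 c=0 d=45/1346
  seg 1: a=-4 b=-941/673 c=405/1346 d=671/4038
  seg 2: a=-1 b=6587/1346 c=1209/673 d=-2275/1346
  seg 3: a=4 b=2299/673 c=-4407/1346 d=659/1346
  seg 4: a=-2 b=-4051/1346 c=762/673 d=-127/673
S(31/4) = 424421/86144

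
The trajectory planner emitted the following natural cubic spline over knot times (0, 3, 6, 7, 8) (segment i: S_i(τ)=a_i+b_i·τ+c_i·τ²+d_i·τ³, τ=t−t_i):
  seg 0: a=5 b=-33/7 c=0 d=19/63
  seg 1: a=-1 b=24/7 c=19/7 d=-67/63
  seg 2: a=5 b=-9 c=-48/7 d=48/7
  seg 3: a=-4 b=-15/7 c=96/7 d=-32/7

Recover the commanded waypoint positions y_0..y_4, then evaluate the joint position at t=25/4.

y_0 = S_0(0) = a_0 = 5
y_1 = S_1(0) = a_1 = -1
y_2 = S_2(0) = a_2 = 5
y_3 = S_3(0) = a_3 = -4
y_4 = S_3(1) = 3
t_q=25/4 is in segment 2 (τ=1/4); S_2(τ)=17/7

y_0=5 y_1=-1 y_2=5 y_3=-4 y_4=3
S(25/4) = 17/7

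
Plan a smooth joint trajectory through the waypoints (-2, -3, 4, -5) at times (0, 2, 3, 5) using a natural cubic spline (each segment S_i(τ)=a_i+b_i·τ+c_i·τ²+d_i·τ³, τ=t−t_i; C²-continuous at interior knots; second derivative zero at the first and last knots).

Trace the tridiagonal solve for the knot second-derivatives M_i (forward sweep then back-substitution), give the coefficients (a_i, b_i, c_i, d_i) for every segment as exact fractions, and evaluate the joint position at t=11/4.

Δ: Δ0=-1/2, Δ1=7, Δ2=-9/2
row 1: diag=6, rhs=45; c'=1/6, d'=15/2
row 2: denom=6−1·1/6=35/6; d'=(-69−1·15/2)/(35/6)=-459/35
back: M2=-459/35
back: M1=15/2−1/6·-459/35=339/35
M: M0=0, M1=339/35, M2=-459/35, M3=0
seg 0: a=-2, c=M0/2=0, d=(M1−M0)/(6·2)=113/140, b=Δ0−h0·(2M0+M1)/6=-261/70
seg 1: a=-3, c=M1/2=339/70, d=(M2−M1)/(6·1)=-19/5, b=Δ1−h1·(2M1+M2)/6=417/70
seg 2: a=4, c=M2/2=-459/70, d=(M3−M2)/(6·2)=153/140, b=Δ2−h2·(2M2+M3)/6=297/70
t_q=11/4 → seg 1, τ=3/4; S=-3+417/70·τ+339/70·τ²+-19/5·τ³=5799/2240

  seg 0: a=-2 b=-261/70 c=0 d=113/140
  seg 1: a=-3 b=417/70 c=339/70 d=-19/5
  seg 2: a=4 b=297/70 c=-459/70 d=153/140
S(11/4) = 5799/2240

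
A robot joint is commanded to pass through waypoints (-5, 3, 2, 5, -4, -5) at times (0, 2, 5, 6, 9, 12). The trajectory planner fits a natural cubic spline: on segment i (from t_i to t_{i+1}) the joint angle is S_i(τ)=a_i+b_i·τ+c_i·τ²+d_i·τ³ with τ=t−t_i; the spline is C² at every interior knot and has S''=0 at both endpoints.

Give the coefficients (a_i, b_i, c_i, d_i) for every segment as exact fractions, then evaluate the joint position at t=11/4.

  seg 0: a=-5 b=10792/2019 c=0 d=-679/2019
  seg 1: a=3 b=2644/2019 c=-1358/673 d=8905/18171
  seg 2: a=2 b=4915/2019 c=4831/2019 d=-3689/2019
  seg 3: a=5 b=1170/673 c=-6236/2019 d=3047/6057
  seg 4: a=-4 b=-2161/673 c=2905/2019 d=-2905/18171
S(11/4) = 131537/43072

Δ: Δ0=4, Δ1=-1/3, Δ2=3, Δ3=-3, Δ4=-1/3
row 1: diag=10, rhs=-26; c'=3/10, d'=-13/5
row 2: denom=8−3·3/10=71/10; d'=(20−3·-13/5)/(71/10)=278/71
row 3: denom=8−1·10/71=558/71; d'=(-36−1·278/71)/(558/71)=-1417/279
row 4: denom=12−3·71/186=673/62; d'=(16−3·-1417/279)/(673/62)=5810/2019
back: M4=5810/2019
back: M3=-1417/279−71/186·5810/2019=-12472/2019
back: M2=278/71−10/71·-12472/2019=9662/2019
back: M1=-13/5−3/10·9662/2019=-2716/673
M: M0=0, M1=-2716/673, M2=9662/2019, M3=-12472/2019, M4=5810/2019, M5=0
seg 0: a=-5, c=M0/2=0, d=(M1−M0)/(6·2)=-679/2019, b=Δ0−h0·(2M0+M1)/6=10792/2019
seg 1: a=3, c=M1/2=-1358/673, d=(M2−M1)/(6·3)=8905/18171, b=Δ1−h1·(2M1+M2)/6=2644/2019
seg 2: a=2, c=M2/2=4831/2019, d=(M3−M2)/(6·1)=-3689/2019, b=Δ2−h2·(2M2+M3)/6=4915/2019
seg 3: a=5, c=M3/2=-6236/2019, d=(M4−M3)/(6·3)=3047/6057, b=Δ3−h3·(2M3+M4)/6=1170/673
seg 4: a=-4, c=M4/2=2905/2019, d=(M5−M4)/(6·3)=-2905/18171, b=Δ4−h4·(2M4+M5)/6=-2161/673
t_q=11/4 → seg 1, τ=3/4; S=3+2644/2019·τ+-1358/673·τ²+8905/18171·τ³=131537/43072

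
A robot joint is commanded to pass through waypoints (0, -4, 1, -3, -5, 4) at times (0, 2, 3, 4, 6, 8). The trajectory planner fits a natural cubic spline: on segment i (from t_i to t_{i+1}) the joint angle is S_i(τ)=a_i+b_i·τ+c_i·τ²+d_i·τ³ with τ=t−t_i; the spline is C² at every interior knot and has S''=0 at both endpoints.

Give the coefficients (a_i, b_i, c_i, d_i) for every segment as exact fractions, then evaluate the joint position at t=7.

Δ: Δ0=-2, Δ1=5, Δ2=-4, Δ3=-1, Δ4=9/2
row 1: diag=6, rhs=42; c'=1/6, d'=7
row 2: denom=4−1·1/6=23/6; d'=(-54−1·7)/(23/6)=-366/23
row 3: denom=6−1·6/23=132/23; d'=(18−1·-366/23)/(132/23)=65/11
row 4: denom=8−2·23/66=241/33; d'=(33−2·65/11)/(241/33)=699/241
back: M4=699/241
back: M3=65/11−23/66·699/241=2361/482
back: M2=-366/23−6/23·2361/482=-4143/241
back: M1=7−1/6·-4143/241=4755/482
M: M0=0, M1=4755/482, M2=-4143/241, M3=2361/482, M4=699/241, M5=0
seg 0: a=0, c=M0/2=0, d=(M1−M0)/(6·2)=1585/1928, b=Δ0−h0·(2M0+M1)/6=-2549/482
seg 1: a=-4, c=M1/2=4755/964, d=(M2−M1)/(6·1)=-4347/964, b=Δ1−h1·(2M1+M2)/6=1103/241
seg 2: a=1, c=M2/2=-4143/482, d=(M3−M2)/(6·1)=3549/964, b=Δ2−h2·(2M2+M3)/6=881/964
seg 3: a=-3, c=M3/2=2361/964, d=(M4−M3)/(6·2)=-321/1928, b=Δ3−h3·(2M3+M4)/6=-1261/241
seg 4: a=-5, c=M4/2=699/482, d=(M5−M4)/(6·2)=-233/964, b=Δ4−h4·(2M4+M5)/6=1237/482
t_q=7 → seg 4, τ=1; S=-5+1237/482·τ+699/482·τ²+-233/964·τ³=-1181/964

  seg 0: a=0 b=-2549/482 c=0 d=1585/1928
  seg 1: a=-4 b=1103/241 c=4755/964 d=-4347/964
  seg 2: a=1 b=881/964 c=-4143/482 d=3549/964
  seg 3: a=-3 b=-1261/241 c=2361/964 d=-321/1928
  seg 4: a=-5 b=1237/482 c=699/482 d=-233/964
S(7) = -1181/964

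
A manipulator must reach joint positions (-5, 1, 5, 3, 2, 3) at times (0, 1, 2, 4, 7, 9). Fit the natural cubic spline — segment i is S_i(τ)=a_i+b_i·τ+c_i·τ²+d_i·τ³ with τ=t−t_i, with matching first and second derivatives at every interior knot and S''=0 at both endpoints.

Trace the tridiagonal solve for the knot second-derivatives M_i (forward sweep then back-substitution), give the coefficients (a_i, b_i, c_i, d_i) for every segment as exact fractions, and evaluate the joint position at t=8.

  seg 0: a=-5 b=36440/5799 c=0 d=-1646/5799
  seg 1: a=1 b=31502/5799 c=-1646/1933 d=-3368/5799
  seg 2: a=5 b=11522/5799 c=-5014/1933 d=12763/23196
  seg 3: a=3 b=-10357/5799 c=2735/3866 d=-863/11598
  seg 4: a=2 b=5215/11598 c=73/1933 d=-73/11598
S(8) = 4796/1933

Δ: Δ0=6, Δ1=4, Δ2=-1, Δ3=-1/3, Δ4=1/2
row 1: diag=4, rhs=-12; c'=1/4, d'=-3
row 2: denom=6−1·1/4=23/4; d'=(-30−1·-3)/(23/4)=-108/23
row 3: denom=10−2·8/23=214/23; d'=(4−2·-108/23)/(214/23)=154/107
row 4: denom=10−3·69/214=1933/214; d'=(5−3·154/107)/(1933/214)=146/1933
back: M4=146/1933
back: M3=154/107−69/214·146/1933=2735/1933
back: M2=-108/23−8/23·2735/1933=-10028/1933
back: M1=-3−1/4·-10028/1933=-3292/1933
M: M0=0, M1=-3292/1933, M2=-10028/1933, M3=2735/1933, M4=146/1933, M5=0
seg 0: a=-5, c=M0/2=0, d=(M1−M0)/(6·1)=-1646/5799, b=Δ0−h0·(2M0+M1)/6=36440/5799
seg 1: a=1, c=M1/2=-1646/1933, d=(M2−M1)/(6·1)=-3368/5799, b=Δ1−h1·(2M1+M2)/6=31502/5799
seg 2: a=5, c=M2/2=-5014/1933, d=(M3−M2)/(6·2)=12763/23196, b=Δ2−h2·(2M2+M3)/6=11522/5799
seg 3: a=3, c=M3/2=2735/3866, d=(M4−M3)/(6·3)=-863/11598, b=Δ3−h3·(2M3+M4)/6=-10357/5799
seg 4: a=2, c=M4/2=73/1933, d=(M5−M4)/(6·2)=-73/11598, b=Δ4−h4·(2M4+M5)/6=5215/11598
t_q=8 → seg 4, τ=1; S=2+5215/11598·τ+73/1933·τ²+-73/11598·τ³=4796/1933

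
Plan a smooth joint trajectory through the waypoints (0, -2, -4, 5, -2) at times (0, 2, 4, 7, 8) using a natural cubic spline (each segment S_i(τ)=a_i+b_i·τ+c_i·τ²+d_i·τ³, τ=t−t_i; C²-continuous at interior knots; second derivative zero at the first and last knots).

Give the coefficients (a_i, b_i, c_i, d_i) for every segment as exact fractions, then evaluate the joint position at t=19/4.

  seg 0: a=0 b=-36/67 c=0 d=-31/268
  seg 1: a=-2 b=-129/67 c=-93/134 d=155/268
  seg 2: a=-4 b=150/67 c=186/67 d=-169/201
  seg 3: a=5 b=-255/67 c=-321/67 d=107/67
S(19/4) = -4777/4288

Δ: Δ0=-1, Δ1=-1, Δ2=3, Δ3=-7
row 1: diag=8, rhs=0; c'=1/4, d'=0
row 2: denom=10−2·1/4=19/2; d'=(24−2·0)/(19/2)=48/19
row 3: denom=8−3·6/19=134/19; d'=(-60−3·48/19)/(134/19)=-642/67
back: M3=-642/67
back: M2=48/19−6/19·-642/67=372/67
back: M1=0−1/4·372/67=-93/67
M: M0=0, M1=-93/67, M2=372/67, M3=-642/67, M4=0
seg 0: a=0, c=M0/2=0, d=(M1−M0)/(6·2)=-31/268, b=Δ0−h0·(2M0+M1)/6=-36/67
seg 1: a=-2, c=M1/2=-93/134, d=(M2−M1)/(6·2)=155/268, b=Δ1−h1·(2M1+M2)/6=-129/67
seg 2: a=-4, c=M2/2=186/67, d=(M3−M2)/(6·3)=-169/201, b=Δ2−h2·(2M2+M3)/6=150/67
seg 3: a=5, c=M3/2=-321/67, d=(M4−M3)/(6·1)=107/67, b=Δ3−h3·(2M3+M4)/6=-255/67
t_q=19/4 → seg 2, τ=3/4; S=-4+150/67·τ+186/67·τ²+-169/201·τ³=-4777/4288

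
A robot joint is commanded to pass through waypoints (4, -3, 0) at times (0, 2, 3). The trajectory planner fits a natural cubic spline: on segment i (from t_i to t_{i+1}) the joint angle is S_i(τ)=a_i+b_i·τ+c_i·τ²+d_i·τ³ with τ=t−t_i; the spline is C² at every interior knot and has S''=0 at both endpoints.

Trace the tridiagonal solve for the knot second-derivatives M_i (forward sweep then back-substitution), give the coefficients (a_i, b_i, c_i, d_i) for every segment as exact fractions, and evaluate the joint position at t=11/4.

  seg 0: a=4 b=-17/3 c=0 d=13/24
  seg 1: a=-3 b=5/6 c=13/4 d=-13/12
S(11/4) = -257/256

Δ: Δ0=-7/2, Δ1=3
row 1: diag=6, rhs=39; c'=1/6, d'=13/2
back: M1=13/2
M: M0=0, M1=13/2, M2=0
seg 0: a=4, c=M0/2=0, d=(M1−M0)/(6·2)=13/24, b=Δ0−h0·(2M0+M1)/6=-17/3
seg 1: a=-3, c=M1/2=13/4, d=(M2−M1)/(6·1)=-13/12, b=Δ1−h1·(2M1+M2)/6=5/6
t_q=11/4 → seg 1, τ=3/4; S=-3+5/6·τ+13/4·τ²+-13/12·τ³=-257/256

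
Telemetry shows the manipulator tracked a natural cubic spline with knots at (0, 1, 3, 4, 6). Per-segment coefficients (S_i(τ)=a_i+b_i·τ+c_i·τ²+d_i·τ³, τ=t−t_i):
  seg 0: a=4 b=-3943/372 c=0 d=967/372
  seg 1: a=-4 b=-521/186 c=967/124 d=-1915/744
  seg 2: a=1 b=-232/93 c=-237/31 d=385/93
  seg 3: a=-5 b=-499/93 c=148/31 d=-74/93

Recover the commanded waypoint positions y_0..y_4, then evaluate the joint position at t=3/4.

y_0=4 y_1=-4 y_2=1 y_3=-5 y_4=-3
S(3/4) = -22641/7936

y_0 = S_0(0) = a_0 = 4
y_1 = S_1(0) = a_1 = -4
y_2 = S_2(0) = a_2 = 1
y_3 = S_3(0) = a_3 = -5
y_4 = S_3(2) = -3
t_q=3/4 is in segment 0 (τ=3/4); S_0(τ)=-22641/7936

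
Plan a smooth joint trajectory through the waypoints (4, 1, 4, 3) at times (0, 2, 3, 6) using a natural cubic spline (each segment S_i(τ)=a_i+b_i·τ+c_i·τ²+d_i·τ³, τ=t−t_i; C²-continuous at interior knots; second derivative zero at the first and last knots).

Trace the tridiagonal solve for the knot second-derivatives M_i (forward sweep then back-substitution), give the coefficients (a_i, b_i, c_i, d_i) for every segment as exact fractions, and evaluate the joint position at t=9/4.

  seg 0: a=4 b=-895/282 c=0 d=59/141
  seg 1: a=1 b=521/282 c=118/47 d=-383/282
  seg 2: a=4 b=394/141 c=-147/94 d=49/282
S(9/4) = 9611/6016

Δ: Δ0=-3/2, Δ1=3, Δ2=-1/3
row 1: diag=6, rhs=27; c'=1/6, d'=9/2
row 2: denom=8−1·1/6=47/6; d'=(-20−1·9/2)/(47/6)=-147/47
back: M2=-147/47
back: M1=9/2−1/6·-147/47=236/47
M: M0=0, M1=236/47, M2=-147/47, M3=0
seg 0: a=4, c=M0/2=0, d=(M1−M0)/(6·2)=59/141, b=Δ0−h0·(2M0+M1)/6=-895/282
seg 1: a=1, c=M1/2=118/47, d=(M2−M1)/(6·1)=-383/282, b=Δ1−h1·(2M1+M2)/6=521/282
seg 2: a=4, c=M2/2=-147/94, d=(M3−M2)/(6·3)=49/282, b=Δ2−h2·(2M2+M3)/6=394/141
t_q=9/4 → seg 1, τ=1/4; S=1+521/282·τ+118/47·τ²+-383/282·τ³=9611/6016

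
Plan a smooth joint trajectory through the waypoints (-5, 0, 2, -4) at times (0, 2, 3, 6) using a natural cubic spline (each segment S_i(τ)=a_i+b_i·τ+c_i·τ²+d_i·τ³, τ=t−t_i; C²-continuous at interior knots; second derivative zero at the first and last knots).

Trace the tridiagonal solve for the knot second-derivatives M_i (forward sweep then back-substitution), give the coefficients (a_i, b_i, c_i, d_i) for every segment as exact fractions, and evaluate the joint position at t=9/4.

  seg 0: a=-5 b=5/2 c=0 d=0
  seg 1: a=0 b=5/2 c=0 d=-1/2
  seg 2: a=2 b=1 c=-3/2 d=1/6
S(9/4) = 79/128

Δ: Δ0=5/2, Δ1=2, Δ2=-2
row 1: diag=6, rhs=-3; c'=1/6, d'=-1/2
row 2: denom=8−1·1/6=47/6; d'=(-24−1·-1/2)/(47/6)=-3
back: M2=-3
back: M1=-1/2−1/6·-3=0
M: M0=0, M1=0, M2=-3, M3=0
seg 0: a=-5, c=M0/2=0, d=(M1−M0)/(6·2)=0, b=Δ0−h0·(2M0+M1)/6=5/2
seg 1: a=0, c=M1/2=0, d=(M2−M1)/(6·1)=-1/2, b=Δ1−h1·(2M1+M2)/6=5/2
seg 2: a=2, c=M2/2=-3/2, d=(M3−M2)/(6·3)=1/6, b=Δ2−h2·(2M2+M3)/6=1
t_q=9/4 → seg 1, τ=1/4; S=0+5/2·τ+0·τ²+-1/2·τ³=79/128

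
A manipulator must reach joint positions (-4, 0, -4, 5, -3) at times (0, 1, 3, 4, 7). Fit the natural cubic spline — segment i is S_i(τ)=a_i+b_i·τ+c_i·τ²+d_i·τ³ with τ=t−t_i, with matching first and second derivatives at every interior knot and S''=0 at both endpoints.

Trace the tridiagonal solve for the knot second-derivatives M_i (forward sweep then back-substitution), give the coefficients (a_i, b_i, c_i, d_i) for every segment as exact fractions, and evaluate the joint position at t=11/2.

  seg 0: a=-4 b=2222/375 c=0 d=-722/375
  seg 1: a=0 b=56/375 c=-722/125 d=1763/750
  seg 2: a=-4 b=394/75 c=1041/125 d=-1718/375
  seg 3: a=5 b=3062/375 c=-677/125 d=677/1125
S(11/2) = 7093/1000

Δ: Δ0=4, Δ1=-2, Δ2=9, Δ3=-8/3
row 1: diag=6, rhs=-36; c'=1/3, d'=-6
row 2: denom=6−2·1/3=16/3; d'=(66−2·-6)/(16/3)=117/8
row 3: denom=8−1·3/16=125/16; d'=(-70−1·117/8)/(125/16)=-1354/125
back: M3=-1354/125
back: M2=117/8−3/16·-1354/125=2082/125
back: M1=-6−1/3·2082/125=-1444/125
M: M0=0, M1=-1444/125, M2=2082/125, M3=-1354/125, M4=0
seg 0: a=-4, c=M0/2=0, d=(M1−M0)/(6·1)=-722/375, b=Δ0−h0·(2M0+M1)/6=2222/375
seg 1: a=0, c=M1/2=-722/125, d=(M2−M1)/(6·2)=1763/750, b=Δ1−h1·(2M1+M2)/6=56/375
seg 2: a=-4, c=M2/2=1041/125, d=(M3−M2)/(6·1)=-1718/375, b=Δ2−h2·(2M2+M3)/6=394/75
seg 3: a=5, c=M3/2=-677/125, d=(M4−M3)/(6·3)=677/1125, b=Δ3−h3·(2M3+M4)/6=3062/375
t_q=11/2 → seg 3, τ=3/2; S=5+3062/375·τ+-677/125·τ²+677/1125·τ³=7093/1000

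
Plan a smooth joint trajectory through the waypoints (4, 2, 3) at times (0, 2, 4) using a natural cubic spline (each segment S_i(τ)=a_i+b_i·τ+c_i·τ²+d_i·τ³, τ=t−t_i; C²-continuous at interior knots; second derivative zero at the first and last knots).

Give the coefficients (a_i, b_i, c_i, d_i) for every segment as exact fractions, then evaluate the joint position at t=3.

  seg 0: a=4 b=-11/8 c=0 d=3/32
  seg 1: a=2 b=-1/4 c=9/16 d=-3/32
S(3) = 71/32

Δ: Δ0=-1, Δ1=1/2
row 1: diag=8, rhs=9; c'=1/4, d'=9/8
back: M1=9/8
M: M0=0, M1=9/8, M2=0
seg 0: a=4, c=M0/2=0, d=(M1−M0)/(6·2)=3/32, b=Δ0−h0·(2M0+M1)/6=-11/8
seg 1: a=2, c=M1/2=9/16, d=(M2−M1)/(6·2)=-3/32, b=Δ1−h1·(2M1+M2)/6=-1/4
t_q=3 → seg 1, τ=1; S=2+-1/4·τ+9/16·τ²+-3/32·τ³=71/32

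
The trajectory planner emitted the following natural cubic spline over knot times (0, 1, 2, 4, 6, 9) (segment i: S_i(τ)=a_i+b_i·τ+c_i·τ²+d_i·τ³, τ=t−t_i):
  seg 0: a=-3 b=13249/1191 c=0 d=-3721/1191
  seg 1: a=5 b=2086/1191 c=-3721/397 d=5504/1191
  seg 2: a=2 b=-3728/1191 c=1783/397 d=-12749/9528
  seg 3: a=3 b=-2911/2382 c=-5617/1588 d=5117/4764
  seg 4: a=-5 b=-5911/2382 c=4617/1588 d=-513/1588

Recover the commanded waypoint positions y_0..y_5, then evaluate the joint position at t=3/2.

y_0=-3 y_1=5 y_2=2 y_3=3 y_4=-5 y_5=5
S(3/2) = 6527/1588

y_0 = S_0(0) = a_0 = -3
y_1 = S_1(0) = a_1 = 5
y_2 = S_2(0) = a_2 = 2
y_3 = S_3(0) = a_3 = 3
y_4 = S_4(0) = a_4 = -5
y_5 = S_4(3) = 5
t_q=3/2 is in segment 1 (τ=1/2); S_1(τ)=6527/1588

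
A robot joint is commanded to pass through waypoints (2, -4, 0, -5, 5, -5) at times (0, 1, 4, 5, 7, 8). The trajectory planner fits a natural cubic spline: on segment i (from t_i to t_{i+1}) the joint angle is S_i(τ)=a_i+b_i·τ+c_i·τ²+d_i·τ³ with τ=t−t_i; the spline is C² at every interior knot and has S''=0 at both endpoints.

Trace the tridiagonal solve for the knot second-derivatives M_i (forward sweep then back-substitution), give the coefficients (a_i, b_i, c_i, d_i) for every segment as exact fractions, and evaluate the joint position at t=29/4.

Δ: Δ0=-6, Δ1=4/3, Δ2=-5, Δ3=5, Δ4=-10
row 1: diag=8, rhs=44; c'=3/8, d'=11/2
row 2: denom=8−3·3/8=55/8; d'=(-38−3·11/2)/(55/8)=-436/55
row 3: denom=6−1·8/55=322/55; d'=(60−1·-436/55)/(322/55)=1868/161
row 4: denom=6−2·55/161=856/161; d'=(-90−2·1868/161)/(856/161)=-9113/428
back: M4=-9113/428
back: M3=1868/161−55/161·-9113/428=8079/428
back: M2=-436/55−8/55·8079/428=-1142/107
back: M1=11/2−3/8·-1142/107=4067/428
M: M0=0, M1=4067/428, M2=-1142/107, M3=8079/428, M4=-9113/428, M5=0
seg 0: a=2, c=M0/2=0, d=(M1−M0)/(6·1)=4067/2568, b=Δ0−h0·(2M0+M1)/6=-19475/2568
seg 1: a=-4, c=M1/2=4067/856, d=(M2−M1)/(6·3)=-8635/7704, b=Δ1−h1·(2M1+M2)/6=-3637/1284
seg 2: a=0, c=M2/2=-571/107, d=(M3−M2)/(6·1)=12647/2568, b=Δ2−h2·(2M2+M3)/6=-11783/2568
seg 3: a=-5, c=M3/2=8079/856, d=(M4−M3)/(6·2)=-2149/642, b=Δ3−h3·(2M3+M4)/6=-625/1284
seg 4: a=5, c=M4/2=-9113/856, d=(M5−M4)/(6·1)=9113/2568, b=Δ4−h4·(2M4+M5)/6=-3727/1284
t_q=29/4 → seg 4, τ=1/4; S=5+-3727/1284·τ+-9113/856·τ²+9113/2568·τ³=200751/54784

  seg 0: a=2 b=-19475/2568 c=0 d=4067/2568
  seg 1: a=-4 b=-3637/1284 c=4067/856 d=-8635/7704
  seg 2: a=0 b=-11783/2568 c=-571/107 d=12647/2568
  seg 3: a=-5 b=-625/1284 c=8079/856 d=-2149/642
  seg 4: a=5 b=-3727/1284 c=-9113/856 d=9113/2568
S(29/4) = 200751/54784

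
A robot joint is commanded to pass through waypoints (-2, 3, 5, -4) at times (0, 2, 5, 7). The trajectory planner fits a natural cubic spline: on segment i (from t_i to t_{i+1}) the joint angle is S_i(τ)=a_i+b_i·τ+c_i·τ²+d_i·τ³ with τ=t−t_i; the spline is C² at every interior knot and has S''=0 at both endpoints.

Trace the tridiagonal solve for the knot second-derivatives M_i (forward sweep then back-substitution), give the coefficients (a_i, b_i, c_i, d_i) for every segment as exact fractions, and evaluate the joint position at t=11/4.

Δ: Δ0=5/2, Δ1=2/3, Δ2=-9/2
row 1: diag=10, rhs=-11; c'=3/10, d'=-11/10
row 2: denom=10−3·3/10=91/10; d'=(-31−3·-11/10)/(91/10)=-277/91
back: M2=-277/91
back: M1=-11/10−3/10·-277/91=-17/91
M: M0=0, M1=-17/91, M2=-277/91, M3=0
seg 0: a=-2, c=M0/2=0, d=(M1−M0)/(6·2)=-17/1092, b=Δ0−h0·(2M0+M1)/6=1399/546
seg 1: a=3, c=M1/2=-17/182, d=(M2−M1)/(6·3)=-10/63, b=Δ1−h1·(2M1+M2)/6=1297/546
seg 2: a=5, c=M2/2=-277/182, d=(M3−M2)/(6·2)=277/1092, b=Δ2−h2·(2M2+M3)/6=-1349/546
t_q=11/4 → seg 1, τ=3/4; S=3+1297/546·τ+-17/182·τ²+-10/63·τ³=1697/364

  seg 0: a=-2 b=1399/546 c=0 d=-17/1092
  seg 1: a=3 b=1297/546 c=-17/182 d=-10/63
  seg 2: a=5 b=-1349/546 c=-277/182 d=277/1092
S(11/4) = 1697/364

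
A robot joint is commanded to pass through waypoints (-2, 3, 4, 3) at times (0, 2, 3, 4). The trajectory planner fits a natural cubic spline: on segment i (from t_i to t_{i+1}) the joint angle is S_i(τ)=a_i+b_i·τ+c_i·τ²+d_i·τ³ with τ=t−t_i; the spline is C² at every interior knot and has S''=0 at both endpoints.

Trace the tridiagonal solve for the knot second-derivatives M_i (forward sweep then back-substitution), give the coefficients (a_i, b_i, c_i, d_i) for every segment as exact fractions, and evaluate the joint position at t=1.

  seg 0: a=-2 b=131/46 c=0 d=-2/23
  seg 1: a=3 b=83/46 c=-12/23 d=-13/46
  seg 2: a=4 b=-2/23 c=-63/46 d=21/46
S(1) = 35/46

Δ: Δ0=5/2, Δ1=1, Δ2=-1
row 1: diag=6, rhs=-9; c'=1/6, d'=-3/2
row 2: denom=4−1·1/6=23/6; d'=(-12−1·-3/2)/(23/6)=-63/23
back: M2=-63/23
back: M1=-3/2−1/6·-63/23=-24/23
M: M0=0, M1=-24/23, M2=-63/23, M3=0
seg 0: a=-2, c=M0/2=0, d=(M1−M0)/(6·2)=-2/23, b=Δ0−h0·(2M0+M1)/6=131/46
seg 1: a=3, c=M1/2=-12/23, d=(M2−M1)/(6·1)=-13/46, b=Δ1−h1·(2M1+M2)/6=83/46
seg 2: a=4, c=M2/2=-63/46, d=(M3−M2)/(6·1)=21/46, b=Δ2−h2·(2M2+M3)/6=-2/23
t_q=1 → seg 0, τ=1; S=-2+131/46·τ+0·τ²+-2/23·τ³=35/46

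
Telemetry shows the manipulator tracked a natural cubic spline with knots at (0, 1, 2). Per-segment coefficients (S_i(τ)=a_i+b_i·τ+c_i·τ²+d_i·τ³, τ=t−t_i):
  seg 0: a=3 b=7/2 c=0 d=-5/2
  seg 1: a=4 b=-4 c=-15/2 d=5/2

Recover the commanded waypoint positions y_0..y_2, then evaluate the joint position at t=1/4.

y_0 = S_0(0) = a_0 = 3
y_1 = S_1(0) = a_1 = 4
y_2 = S_1(1) = -5
t_q=1/4 is in segment 0 (τ=1/4); S_0(τ)=491/128

y_0=3 y_1=4 y_2=-5
S(1/4) = 491/128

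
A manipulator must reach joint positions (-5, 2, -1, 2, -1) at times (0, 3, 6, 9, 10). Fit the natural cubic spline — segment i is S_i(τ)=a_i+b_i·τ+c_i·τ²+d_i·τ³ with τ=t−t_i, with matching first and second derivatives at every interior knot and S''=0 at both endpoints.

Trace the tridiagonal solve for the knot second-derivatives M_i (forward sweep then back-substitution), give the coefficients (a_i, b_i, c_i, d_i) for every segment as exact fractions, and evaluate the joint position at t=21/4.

Δ: Δ0=7/3, Δ1=-1, Δ2=1, Δ3=-3
row 1: diag=12, rhs=-20; c'=1/4, d'=-5/3
row 2: denom=12−3·1/4=45/4; d'=(12−3·-5/3)/(45/4)=68/45
row 3: denom=8−3·4/15=36/5; d'=(-24−3·68/45)/(36/5)=-107/27
back: M3=-107/27
back: M2=68/45−4/15·-107/27=208/81
back: M1=-5/3−1/4·208/81=-187/81
M: M0=0, M1=-187/81, M2=208/81, M3=-107/27, M4=0
seg 0: a=-5, c=M0/2=0, d=(M1−M0)/(6·3)=-187/1458, b=Δ0−h0·(2M0+M1)/6=565/162
seg 1: a=2, c=M1/2=-187/162, d=(M2−M1)/(6·3)=395/1458, b=Δ1−h1·(2M1+M2)/6=2/81
seg 2: a=-1, c=M2/2=104/81, d=(M3−M2)/(6·3)=-529/1458, b=Δ2−h2·(2M2+M3)/6=67/162
seg 3: a=2, c=M3/2=-107/54, d=(M4−M3)/(6·1)=107/162, b=Δ3−h3·(2M3+M4)/6=-136/81
t_q=21/4 → seg 1, τ=9/4; S=2+2/81·τ+-187/162·τ²+395/1458·τ³=-809/1152

  seg 0: a=-5 b=565/162 c=0 d=-187/1458
  seg 1: a=2 b=2/81 c=-187/162 d=395/1458
  seg 2: a=-1 b=67/162 c=104/81 d=-529/1458
  seg 3: a=2 b=-136/81 c=-107/54 d=107/162
S(21/4) = -809/1152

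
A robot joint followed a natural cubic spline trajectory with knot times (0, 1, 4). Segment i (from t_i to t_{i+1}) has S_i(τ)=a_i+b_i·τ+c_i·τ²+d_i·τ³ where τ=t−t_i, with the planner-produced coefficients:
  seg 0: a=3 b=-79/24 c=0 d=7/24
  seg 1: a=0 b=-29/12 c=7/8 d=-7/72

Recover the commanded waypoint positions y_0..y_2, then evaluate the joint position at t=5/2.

y_0=3 y_1=0 y_2=-2
S(5/2) = -127/64

y_0 = S_0(0) = a_0 = 3
y_1 = S_1(0) = a_1 = 0
y_2 = S_1(3) = -2
t_q=5/2 is in segment 1 (τ=3/2); S_1(τ)=-127/64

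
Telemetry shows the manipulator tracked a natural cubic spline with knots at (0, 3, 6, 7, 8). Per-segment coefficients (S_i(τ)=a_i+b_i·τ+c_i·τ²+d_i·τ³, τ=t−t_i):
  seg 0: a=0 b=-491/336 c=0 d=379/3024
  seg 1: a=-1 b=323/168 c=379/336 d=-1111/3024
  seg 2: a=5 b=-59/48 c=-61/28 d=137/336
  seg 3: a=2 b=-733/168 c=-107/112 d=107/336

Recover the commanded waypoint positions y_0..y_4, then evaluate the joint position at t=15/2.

y_0=0 y_1=-1 y_2=5 y_3=2 y_4=-3
S(15/2) = -341/896

y_0 = S_0(0) = a_0 = 0
y_1 = S_1(0) = a_1 = -1
y_2 = S_2(0) = a_2 = 5
y_3 = S_3(0) = a_3 = 2
y_4 = S_3(1) = -3
t_q=15/2 is in segment 3 (τ=1/2); S_3(τ)=-341/896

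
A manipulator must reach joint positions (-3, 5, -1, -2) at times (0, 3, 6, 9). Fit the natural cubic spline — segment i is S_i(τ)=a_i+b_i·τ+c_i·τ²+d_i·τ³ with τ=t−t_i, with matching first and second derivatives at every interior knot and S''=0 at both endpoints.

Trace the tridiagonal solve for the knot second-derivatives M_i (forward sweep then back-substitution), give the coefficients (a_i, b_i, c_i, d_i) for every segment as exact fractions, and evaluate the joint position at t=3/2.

  seg 0: a=-3 b=181/45 c=0 d=-61/405
  seg 1: a=5 b=-2/45 c=-61/45 d=19/81
  seg 2: a=-1 b=-83/45 c=34/45 d=-34/405
S(3/2) = 101/40

Δ: Δ0=8/3, Δ1=-2, Δ2=-1/3
row 1: diag=12, rhs=-28; c'=1/4, d'=-7/3
row 2: denom=12−3·1/4=45/4; d'=(10−3·-7/3)/(45/4)=68/45
back: M2=68/45
back: M1=-7/3−1/4·68/45=-122/45
M: M0=0, M1=-122/45, M2=68/45, M3=0
seg 0: a=-3, c=M0/2=0, d=(M1−M0)/(6·3)=-61/405, b=Δ0−h0·(2M0+M1)/6=181/45
seg 1: a=5, c=M1/2=-61/45, d=(M2−M1)/(6·3)=19/81, b=Δ1−h1·(2M1+M2)/6=-2/45
seg 2: a=-1, c=M2/2=34/45, d=(M3−M2)/(6·3)=-34/405, b=Δ2−h2·(2M2+M3)/6=-83/45
t_q=3/2 → seg 0, τ=3/2; S=-3+181/45·τ+0·τ²+-61/405·τ³=101/40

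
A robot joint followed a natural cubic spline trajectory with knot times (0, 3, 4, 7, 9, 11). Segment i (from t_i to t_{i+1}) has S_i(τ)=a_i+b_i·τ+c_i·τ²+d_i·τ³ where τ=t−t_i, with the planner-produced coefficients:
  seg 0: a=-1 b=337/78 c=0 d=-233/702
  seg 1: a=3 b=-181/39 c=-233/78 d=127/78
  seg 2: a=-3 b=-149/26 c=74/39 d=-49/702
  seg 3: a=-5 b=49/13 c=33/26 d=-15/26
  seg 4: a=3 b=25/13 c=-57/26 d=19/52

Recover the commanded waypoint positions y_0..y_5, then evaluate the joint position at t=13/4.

y_0=-1 y_1=3 y_2=-3 y_3=-5 y_4=3 y_5=1
S(13/4) = 2793/1664

y_0 = S_0(0) = a_0 = -1
y_1 = S_1(0) = a_1 = 3
y_2 = S_2(0) = a_2 = -3
y_3 = S_3(0) = a_3 = -5
y_4 = S_4(0) = a_4 = 3
y_5 = S_4(2) = 1
t_q=13/4 is in segment 1 (τ=1/4); S_1(τ)=2793/1664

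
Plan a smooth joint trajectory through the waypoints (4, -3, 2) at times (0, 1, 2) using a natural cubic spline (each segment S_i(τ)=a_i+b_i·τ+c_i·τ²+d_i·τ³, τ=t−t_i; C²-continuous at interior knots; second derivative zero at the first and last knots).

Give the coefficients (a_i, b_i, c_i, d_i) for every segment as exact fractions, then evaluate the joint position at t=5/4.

  seg 0: a=4 b=-10 c=0 d=3
  seg 1: a=-3 b=-1 c=9 d=-3
S(5/4) = -175/64

Δ: Δ0=-7, Δ1=5
row 1: diag=4, rhs=72; c'=1/4, d'=18
back: M1=18
M: M0=0, M1=18, M2=0
seg 0: a=4, c=M0/2=0, d=(M1−M0)/(6·1)=3, b=Δ0−h0·(2M0+M1)/6=-10
seg 1: a=-3, c=M1/2=9, d=(M2−M1)/(6·1)=-3, b=Δ1−h1·(2M1+M2)/6=-1
t_q=5/4 → seg 1, τ=1/4; S=-3+-1·τ+9·τ²+-3·τ³=-175/64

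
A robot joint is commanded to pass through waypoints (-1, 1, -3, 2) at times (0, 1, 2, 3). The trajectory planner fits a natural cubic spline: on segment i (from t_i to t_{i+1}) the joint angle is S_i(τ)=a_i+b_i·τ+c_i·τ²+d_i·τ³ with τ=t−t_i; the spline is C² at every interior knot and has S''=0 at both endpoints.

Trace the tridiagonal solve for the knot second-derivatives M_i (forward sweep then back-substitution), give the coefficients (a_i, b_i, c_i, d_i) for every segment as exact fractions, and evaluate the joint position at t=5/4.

  seg 0: a=-1 b=21/5 c=0 d=-11/5
  seg 1: a=1 b=-12/5 c=-33/5 d=5
  seg 2: a=-3 b=-3/5 c=42/5 d=-14/5
S(5/4) = 21/320

Δ: Δ0=2, Δ1=-4, Δ2=5
row 1: diag=4, rhs=-36; c'=1/4, d'=-9
row 2: denom=4−1·1/4=15/4; d'=(54−1·-9)/(15/4)=84/5
back: M2=84/5
back: M1=-9−1/4·84/5=-66/5
M: M0=0, M1=-66/5, M2=84/5, M3=0
seg 0: a=-1, c=M0/2=0, d=(M1−M0)/(6·1)=-11/5, b=Δ0−h0·(2M0+M1)/6=21/5
seg 1: a=1, c=M1/2=-33/5, d=(M2−M1)/(6·1)=5, b=Δ1−h1·(2M1+M2)/6=-12/5
seg 2: a=-3, c=M2/2=42/5, d=(M3−M2)/(6·1)=-14/5, b=Δ2−h2·(2M2+M3)/6=-3/5
t_q=5/4 → seg 1, τ=1/4; S=1+-12/5·τ+-33/5·τ²+5·τ³=21/320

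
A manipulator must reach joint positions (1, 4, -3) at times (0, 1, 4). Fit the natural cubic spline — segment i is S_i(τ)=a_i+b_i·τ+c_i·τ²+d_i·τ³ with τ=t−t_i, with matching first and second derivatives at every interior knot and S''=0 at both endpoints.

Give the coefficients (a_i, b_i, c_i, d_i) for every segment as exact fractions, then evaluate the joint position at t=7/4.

Δ: Δ0=3, Δ1=-7/3
row 1: diag=8, rhs=-32; c'=3/8, d'=-4
back: M1=-4
M: M0=0, M1=-4, M2=0
seg 0: a=1, c=M0/2=0, d=(M1−M0)/(6·1)=-2/3, b=Δ0−h0·(2M0+M1)/6=11/3
seg 1: a=4, c=M1/2=-2, d=(M2−M1)/(6·3)=2/9, b=Δ1−h1·(2M1+M2)/6=5/3
t_q=7/4 → seg 1, τ=3/4; S=4+5/3·τ+-2·τ²+2/9·τ³=135/32

  seg 0: a=1 b=11/3 c=0 d=-2/3
  seg 1: a=4 b=5/3 c=-2 d=2/9
S(7/4) = 135/32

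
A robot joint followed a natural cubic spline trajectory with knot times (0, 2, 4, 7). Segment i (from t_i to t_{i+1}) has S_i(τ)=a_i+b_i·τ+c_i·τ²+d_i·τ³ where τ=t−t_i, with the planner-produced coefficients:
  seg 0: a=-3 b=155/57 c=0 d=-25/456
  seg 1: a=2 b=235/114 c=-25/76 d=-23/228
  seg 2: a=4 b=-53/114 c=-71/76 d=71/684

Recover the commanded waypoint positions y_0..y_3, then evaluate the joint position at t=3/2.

y_0 = S_0(0) = a_0 = -3
y_1 = S_1(0) = a_1 = 2
y_2 = S_2(0) = a_2 = 4
y_3 = S_2(3) = -3
t_q=3/2 is in segment 0 (τ=3/2); S_0(τ)=1087/1216

y_0=-3 y_1=2 y_2=4 y_3=-3
S(3/2) = 1087/1216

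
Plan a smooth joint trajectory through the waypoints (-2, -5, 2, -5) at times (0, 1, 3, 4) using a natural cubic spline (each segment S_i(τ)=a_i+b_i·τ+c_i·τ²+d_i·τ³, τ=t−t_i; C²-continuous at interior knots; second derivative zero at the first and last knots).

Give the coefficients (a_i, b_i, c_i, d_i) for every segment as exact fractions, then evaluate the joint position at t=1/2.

  seg 0: a=-2 b=-39/8 c=0 d=15/8
  seg 1: a=-5 b=3/4 c=45/8 d=-17/8
  seg 2: a=2 b=-9/4 c=-57/8 d=19/8
S(1/2) = -269/64

Δ: Δ0=-3, Δ1=7/2, Δ2=-7
row 1: diag=6, rhs=39; c'=1/3, d'=13/2
row 2: denom=6−2·1/3=16/3; d'=(-63−2·13/2)/(16/3)=-57/4
back: M2=-57/4
back: M1=13/2−1/3·-57/4=45/4
M: M0=0, M1=45/4, M2=-57/4, M3=0
seg 0: a=-2, c=M0/2=0, d=(M1−M0)/(6·1)=15/8, b=Δ0−h0·(2M0+M1)/6=-39/8
seg 1: a=-5, c=M1/2=45/8, d=(M2−M1)/(6·2)=-17/8, b=Δ1−h1·(2M1+M2)/6=3/4
seg 2: a=2, c=M2/2=-57/8, d=(M3−M2)/(6·1)=19/8, b=Δ2−h2·(2M2+M3)/6=-9/4
t_q=1/2 → seg 0, τ=1/2; S=-2+-39/8·τ+0·τ²+15/8·τ³=-269/64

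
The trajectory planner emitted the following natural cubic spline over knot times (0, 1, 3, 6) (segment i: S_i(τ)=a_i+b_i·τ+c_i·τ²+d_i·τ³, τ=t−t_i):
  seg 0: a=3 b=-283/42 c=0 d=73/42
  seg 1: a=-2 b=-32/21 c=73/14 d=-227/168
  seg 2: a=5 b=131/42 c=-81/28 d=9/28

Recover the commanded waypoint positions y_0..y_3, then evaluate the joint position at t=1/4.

y_0=3 y_1=-2 y_2=5 y_3=-3
S(1/4) = 1203/896

y_0 = S_0(0) = a_0 = 3
y_1 = S_1(0) = a_1 = -2
y_2 = S_2(0) = a_2 = 5
y_3 = S_2(3) = -3
t_q=1/4 is in segment 0 (τ=1/4); S_0(τ)=1203/896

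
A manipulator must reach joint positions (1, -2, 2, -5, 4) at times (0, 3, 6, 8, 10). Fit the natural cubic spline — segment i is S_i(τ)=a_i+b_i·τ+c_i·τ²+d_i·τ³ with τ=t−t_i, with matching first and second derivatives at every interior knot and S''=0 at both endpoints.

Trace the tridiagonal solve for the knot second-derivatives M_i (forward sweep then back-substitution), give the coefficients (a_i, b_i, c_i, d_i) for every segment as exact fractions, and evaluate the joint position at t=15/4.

  seg 0: a=1 b=-233/105 c=0 d=128/945
  seg 1: a=-2 b=151/105 c=128/105 d=-79/189
  seg 2: a=2 b=-38/15 c=-89/35 d=173/168
  seg 3: a=-5 b=-73/210 c=509/140 d=-509/840
S(15/4) = -923/2240

Δ: Δ0=-1, Δ1=4/3, Δ2=-7/2, Δ3=9/2
row 1: diag=12, rhs=14; c'=1/4, d'=7/6
row 2: denom=10−3·1/4=37/4; d'=(-29−3·7/6)/(37/4)=-130/37
row 3: denom=8−2·8/37=280/37; d'=(48−2·-130/37)/(280/37)=509/70
back: M3=509/70
back: M2=-130/37−8/37·509/70=-178/35
back: M1=7/6−1/4·-178/35=256/105
M: M0=0, M1=256/105, M2=-178/35, M3=509/70, M4=0
seg 0: a=1, c=M0/2=0, d=(M1−M0)/(6·3)=128/945, b=Δ0−h0·(2M0+M1)/6=-233/105
seg 1: a=-2, c=M1/2=128/105, d=(M2−M1)/(6·3)=-79/189, b=Δ1−h1·(2M1+M2)/6=151/105
seg 2: a=2, c=M2/2=-89/35, d=(M3−M2)/(6·2)=173/168, b=Δ2−h2·(2M2+M3)/6=-38/15
seg 3: a=-5, c=M3/2=509/140, d=(M4−M3)/(6·2)=-509/840, b=Δ3−h3·(2M3+M4)/6=-73/210
t_q=15/4 → seg 1, τ=3/4; S=-2+151/105·τ+128/105·τ²+-79/189·τ³=-923/2240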